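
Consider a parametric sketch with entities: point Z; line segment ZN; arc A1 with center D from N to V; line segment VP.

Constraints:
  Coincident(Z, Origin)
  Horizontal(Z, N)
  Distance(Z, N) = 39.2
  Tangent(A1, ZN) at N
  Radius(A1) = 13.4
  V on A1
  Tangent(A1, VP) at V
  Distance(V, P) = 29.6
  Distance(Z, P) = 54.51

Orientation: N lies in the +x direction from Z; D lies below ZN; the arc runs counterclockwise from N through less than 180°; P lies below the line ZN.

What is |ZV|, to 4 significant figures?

30.35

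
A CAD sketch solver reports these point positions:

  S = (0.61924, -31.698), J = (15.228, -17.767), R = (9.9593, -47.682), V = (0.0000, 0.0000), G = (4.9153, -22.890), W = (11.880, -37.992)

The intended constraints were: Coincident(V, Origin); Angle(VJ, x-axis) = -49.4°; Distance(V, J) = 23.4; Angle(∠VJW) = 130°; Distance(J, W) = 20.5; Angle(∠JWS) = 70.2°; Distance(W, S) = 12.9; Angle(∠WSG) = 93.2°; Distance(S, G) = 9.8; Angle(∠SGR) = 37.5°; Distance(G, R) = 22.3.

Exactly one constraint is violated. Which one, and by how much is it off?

Distance(G, R) = 22.3 — off by 3.00.

V = (0.00, 0.00) ✓; VJ at -49.40° ✓; |VJ| = 23.40 ✓; ∠VJW = 130.0° ✓; |JW| = 20.50 ✓; ∠JWS = 70.20° ✓; |WS| = 12.90 ✓; ∠WSG = 93.20° ✓; |SG| = 9.800 ✓; ∠SGR = 37.50° ✓; |GR| = 25.30 ✗.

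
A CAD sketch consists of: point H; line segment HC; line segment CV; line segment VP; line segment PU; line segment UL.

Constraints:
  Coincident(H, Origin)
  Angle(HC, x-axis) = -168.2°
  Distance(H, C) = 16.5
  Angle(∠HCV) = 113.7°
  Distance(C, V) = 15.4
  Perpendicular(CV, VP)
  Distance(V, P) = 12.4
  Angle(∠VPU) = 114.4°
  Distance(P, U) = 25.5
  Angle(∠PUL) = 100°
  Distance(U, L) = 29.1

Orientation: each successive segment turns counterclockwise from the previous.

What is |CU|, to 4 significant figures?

24.23

H is at the origin; HC runs at -168.2° with length 16.5, so C = (-16.15, -3.374). ∠HCV = 113.7° gives CV at -101.9° from the x-axis; with |CV| = 15.4, V = (-19.33, -18.44). CV ⟂ VP, so VP runs at -11.90°; with |VP| = 12.4, P = (-7.193, -21.00). ∠VPU = 114.4° gives PU at 53.70° from the x-axis; with |PU| = 25.5, U = (7.903, -0.4490). Then |CU| = |U − C| = 24.23.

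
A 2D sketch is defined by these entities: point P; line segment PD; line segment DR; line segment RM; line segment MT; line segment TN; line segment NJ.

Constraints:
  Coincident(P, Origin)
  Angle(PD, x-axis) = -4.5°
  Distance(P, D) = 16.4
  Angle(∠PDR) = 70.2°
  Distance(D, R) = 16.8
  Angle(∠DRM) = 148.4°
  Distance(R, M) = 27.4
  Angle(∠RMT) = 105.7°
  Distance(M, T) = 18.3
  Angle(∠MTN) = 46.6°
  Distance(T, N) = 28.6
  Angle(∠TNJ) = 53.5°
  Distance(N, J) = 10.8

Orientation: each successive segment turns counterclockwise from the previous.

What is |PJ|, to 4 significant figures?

26.64

P is at the origin; PD runs at -4.5° with length 16.4, so D = (16.35, -1.287). ∠PDR = 70.2° gives DR at 105.3° from the x-axis; with |DR| = 16.8, R = (11.92, 14.92). ∠DRM = 148.4° gives RM at 136.9° from the x-axis; with |RM| = 27.4, M = (-8.090, 33.64). ∠RMT = 105.7° gives MT at -148.8° from the x-axis; with |MT| = 18.3, T = (-23.74, 24.16). ∠MTN = 46.6° gives TN at -15.40° from the x-axis; with |TN| = 28.6, N = (3.830, 16.56). ∠TNJ = 53.5° gives NJ at 111.1° from the x-axis; with |NJ| = 10.8, J = (-0.05807, 26.64). Then |PJ| = |J − P| = 26.64.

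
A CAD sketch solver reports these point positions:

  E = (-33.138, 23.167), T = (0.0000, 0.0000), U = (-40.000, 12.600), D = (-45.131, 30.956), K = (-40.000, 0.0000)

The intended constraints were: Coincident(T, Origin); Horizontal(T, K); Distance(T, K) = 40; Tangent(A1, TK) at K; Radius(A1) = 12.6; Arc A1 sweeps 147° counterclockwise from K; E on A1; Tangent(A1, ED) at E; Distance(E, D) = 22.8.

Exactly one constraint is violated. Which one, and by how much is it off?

Distance(E, D) = 22.8 — off by 8.50.

T = (0.00, 0.00) ✓; T.y = 0.00, K.y = 0.00 ✓; |TK| = 40.00 ✓; ∠(UK, KT) = 90.00° ✓; |UK| = 12.60 ✓; bearing(U→E) − bearing(U→K) = 147.0° ✓; |UE| = 12.60 ✓; ∠(UE, ED) = 90.00° ✓; |ED| = 14.30 ✗.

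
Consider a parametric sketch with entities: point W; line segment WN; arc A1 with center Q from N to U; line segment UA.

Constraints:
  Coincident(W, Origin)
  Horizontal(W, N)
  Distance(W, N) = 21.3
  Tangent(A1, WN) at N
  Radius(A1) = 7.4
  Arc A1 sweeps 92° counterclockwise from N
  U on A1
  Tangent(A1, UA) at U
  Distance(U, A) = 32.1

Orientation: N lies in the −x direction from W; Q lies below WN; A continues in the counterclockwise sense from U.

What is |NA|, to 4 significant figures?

40.23

W is at the origin; W and N share the same y with |WN| = 21.3 and N on the −x side, so N = (-21.30, 0.000). Tangency of A1 to WN means the radius QN is perpendicular to WN, so Q = N + (0, -7.4) = (-21.30, -7.400). On A1, N sits at bearing 90° from Q; a 92° counterclockwise sweep puts U at bearing 182°, so U = Q + 7.4·(cos 182°, sin 182°) = (-28.70, -7.658). Since A1 is tangent to UA there, QU ⟂ UA, so UA runs along (−sin 182°, cos 182°); with |UA| = 32.1, A = (-27.58, -39.74). Then |NA| = |A − N| = 40.23.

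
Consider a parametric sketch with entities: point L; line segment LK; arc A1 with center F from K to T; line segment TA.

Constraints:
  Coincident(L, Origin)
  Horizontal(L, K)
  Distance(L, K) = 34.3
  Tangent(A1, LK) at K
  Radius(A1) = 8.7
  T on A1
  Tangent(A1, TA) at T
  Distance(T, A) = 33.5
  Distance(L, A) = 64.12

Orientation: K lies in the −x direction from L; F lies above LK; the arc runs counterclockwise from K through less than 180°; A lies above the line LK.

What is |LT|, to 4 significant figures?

31.54

Checks: ∠(FK, KL) = 90.00° ✓; |FK| = 8.700 ✓; |FT| = 8.700 ✓; ∠(FT, TA) = 90.00° ✓; |TA| = 33.50 ✓; |LA| = 64.12 ✓.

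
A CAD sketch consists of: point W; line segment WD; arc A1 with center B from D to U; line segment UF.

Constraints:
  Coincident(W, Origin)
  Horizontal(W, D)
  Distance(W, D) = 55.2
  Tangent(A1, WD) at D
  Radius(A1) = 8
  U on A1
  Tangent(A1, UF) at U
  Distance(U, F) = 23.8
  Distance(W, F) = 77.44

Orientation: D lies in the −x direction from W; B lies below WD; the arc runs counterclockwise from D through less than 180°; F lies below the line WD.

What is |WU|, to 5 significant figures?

62.495

Checks: |BU| = 8.000 ✓; ∠(BU, UF) = 90.00° ✓; |UF| = 23.80 ✓; |WF| = 77.44 ✓.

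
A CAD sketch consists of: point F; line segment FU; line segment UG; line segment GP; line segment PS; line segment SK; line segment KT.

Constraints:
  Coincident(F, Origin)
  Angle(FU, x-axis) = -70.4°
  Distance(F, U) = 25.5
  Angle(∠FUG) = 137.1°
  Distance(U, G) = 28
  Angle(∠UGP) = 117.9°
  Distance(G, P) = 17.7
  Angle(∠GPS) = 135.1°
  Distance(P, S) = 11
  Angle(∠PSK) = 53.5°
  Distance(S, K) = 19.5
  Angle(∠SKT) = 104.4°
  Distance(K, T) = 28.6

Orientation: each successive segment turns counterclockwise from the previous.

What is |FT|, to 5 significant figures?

65.041

F is at the origin; FU runs at -70.4° with length 25.5, so U = (8.5540, -24.022). ∠FUG = 137.1° gives UG at -27.500° from the x-axis; with |UG| = 28.0, G = (33.390, -36.951). ∠UGP = 117.9° gives GP at 34.600° from the x-axis; with |GP| = 17.7, P = (47.960, -26.901). ∠GPS = 135.1° gives PS at 79.500° from the x-axis; with |PS| = 11.0, S = (49.964, -16.085). ∠PSK = 53.5° gives SK at -154.00° from the x-axis; with |SK| = 19.5, K = (32.438, -24.633). ∠SKT = 104.4° gives KT at -78.400° from the x-axis; with |KT| = 28.6, T = (38.189, -52.649). Then |FT| = |T − F| = 65.041.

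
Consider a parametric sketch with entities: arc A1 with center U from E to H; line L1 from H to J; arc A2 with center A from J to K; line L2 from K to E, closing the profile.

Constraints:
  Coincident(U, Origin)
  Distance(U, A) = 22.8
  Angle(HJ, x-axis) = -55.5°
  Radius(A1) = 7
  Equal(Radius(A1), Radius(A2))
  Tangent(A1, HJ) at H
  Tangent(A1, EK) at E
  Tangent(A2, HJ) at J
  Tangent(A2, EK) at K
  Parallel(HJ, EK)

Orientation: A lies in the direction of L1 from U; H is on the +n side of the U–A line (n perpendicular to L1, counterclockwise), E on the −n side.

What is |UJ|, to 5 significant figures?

23.850

The slot axis is L1's direction at -55.5°, so u = (cos -55.5°, sin -55.5°) = (0.56641, -0.82413) and n = (−sin -55.5°, cos -55.5°) = (0.82413, 0.56641). U is at the origin and A lies 22.8 along u from U, so A = 22.8·u = (12.914, -18.790). Tangency of A1 to both parallel lines with radius 7.0 puts H and E at U ± 7.0·n: H = (5.7689, 3.9648), E = (-5.7689, -3.9648). Equal radii place J and K the same way about A: J = A + 7.0·n = (18.683, -14.825), K = A − 7.0·n = (7.1452, -22.755). Then |UJ| = |J − U| = 23.850.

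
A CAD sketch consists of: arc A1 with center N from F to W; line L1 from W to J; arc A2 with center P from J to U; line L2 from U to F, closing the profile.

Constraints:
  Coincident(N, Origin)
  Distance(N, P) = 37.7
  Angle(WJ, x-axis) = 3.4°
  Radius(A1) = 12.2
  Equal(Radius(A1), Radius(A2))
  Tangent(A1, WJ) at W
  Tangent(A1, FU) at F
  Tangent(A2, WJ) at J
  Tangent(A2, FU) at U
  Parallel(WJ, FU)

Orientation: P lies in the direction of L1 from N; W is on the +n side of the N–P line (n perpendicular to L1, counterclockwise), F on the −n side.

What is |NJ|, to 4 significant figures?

39.62

The slot axis is L1's direction at 3.4°, so u = (cos 3.4°, sin 3.4°) = (0.9982, 0.05931) and n = (−sin 3.4°, cos 3.4°) = (-0.05931, 0.9982). N is at the origin and P lies 37.7 along u from N, so P = 37.7·u = (37.63, 2.236). Tangency of A1 to both parallel lines with radius 12.2 puts W and F at N ± 12.2·n: W = (-0.7235, 12.18), F = (0.7235, -12.18). Equal radii place J and U the same way about P: J = P + 12.2·n = (36.91, 14.41), U = P − 12.2·n = (38.36, -9.943). Then |NJ| = |J − N| = 39.62.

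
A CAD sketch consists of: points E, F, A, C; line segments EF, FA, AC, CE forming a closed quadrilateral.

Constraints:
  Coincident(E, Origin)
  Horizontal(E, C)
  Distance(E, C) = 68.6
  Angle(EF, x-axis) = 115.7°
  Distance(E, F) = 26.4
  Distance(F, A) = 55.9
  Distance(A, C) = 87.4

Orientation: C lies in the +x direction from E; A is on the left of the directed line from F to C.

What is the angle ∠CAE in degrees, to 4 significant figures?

49.55°

E is at the origin; E and C share the same y with |EC| = 68.6 and C in +x, so C = (68.6, 0). EF runs at 115.7° with |EF| = 26.4, so F = (-11.45, 23.79). A is determined by |FA| = 55.9 and |AC| = 87.4 together: it lies at the intersection of circle(F, 55.9) and circle(C, 87.4). With |FC| = 83.51, the foot of the radical line on FC is 14.73 from F and the perpendicular offset is √(55.9² − 14.73²) = 53.93. Taking the left-of-FC solution: A = (18.03, 71.28).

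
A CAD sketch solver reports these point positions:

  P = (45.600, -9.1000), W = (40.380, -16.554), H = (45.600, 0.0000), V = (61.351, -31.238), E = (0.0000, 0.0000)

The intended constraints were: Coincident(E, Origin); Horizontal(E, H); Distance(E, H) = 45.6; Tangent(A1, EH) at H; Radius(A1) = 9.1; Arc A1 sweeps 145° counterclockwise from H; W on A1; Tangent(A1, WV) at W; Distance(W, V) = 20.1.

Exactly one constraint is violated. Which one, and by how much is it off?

Distance(W, V) = 20.1 — off by 5.50.

E = (0.00, 0.00) ✓; E.y = 0.00, H.y = 0.00 ✓; |EH| = 45.60 ✓; ∠(PH, HE) = 90.00° ✓; |PH| = 9.100 ✓; bearing(P→W) − bearing(P→H) = 145.0° ✓; |PW| = 9.100 ✓; ∠(PW, WV) = 90.00° ✓; |WV| = 25.60 ✗.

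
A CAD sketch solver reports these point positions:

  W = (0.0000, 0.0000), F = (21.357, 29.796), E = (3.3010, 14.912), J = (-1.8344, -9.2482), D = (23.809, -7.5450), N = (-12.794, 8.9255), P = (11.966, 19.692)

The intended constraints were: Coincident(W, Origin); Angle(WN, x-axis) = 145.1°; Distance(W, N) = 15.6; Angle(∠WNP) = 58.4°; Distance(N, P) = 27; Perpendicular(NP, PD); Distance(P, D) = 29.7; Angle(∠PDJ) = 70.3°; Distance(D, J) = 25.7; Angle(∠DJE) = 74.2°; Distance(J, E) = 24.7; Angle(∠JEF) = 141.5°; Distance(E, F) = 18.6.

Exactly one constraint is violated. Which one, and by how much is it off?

Distance(E, F) = 18.6 — off by 4.80.

W = (0.00, 0.00) ✓; WN at 145.1° ✓; |WN| = 15.60 ✓; ∠WNP = 58.40° ✓; |NP| = 27.00 ✓; ∠(NP, PD) = 90.00° ✓; |PD| = 29.70 ✓; ∠PDJ = 70.30° ✓; |DJ| = 25.70 ✓; ∠DJE = 74.20° ✓; |JE| = 24.70 ✓; ∠JEF = 141.5° ✓; |EF| = 23.40 ✗.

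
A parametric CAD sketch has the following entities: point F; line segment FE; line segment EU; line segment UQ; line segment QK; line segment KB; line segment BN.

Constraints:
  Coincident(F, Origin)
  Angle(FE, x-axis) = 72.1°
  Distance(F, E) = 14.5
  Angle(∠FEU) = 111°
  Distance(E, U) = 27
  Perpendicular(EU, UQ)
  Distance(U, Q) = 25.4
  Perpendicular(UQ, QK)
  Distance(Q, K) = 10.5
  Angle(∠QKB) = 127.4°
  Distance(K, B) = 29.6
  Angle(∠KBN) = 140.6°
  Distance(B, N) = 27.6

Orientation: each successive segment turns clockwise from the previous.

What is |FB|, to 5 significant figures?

12.230

F is at the origin; FE runs at 72.1° with length 14.5, so E = (4.4567, 13.798). ∠FEU = 111.0° gives EU at 3.1000° from the x-axis; with |EU| = 27.0, U = (31.417, 15.258). The perpendicularity gives UQ at right angles to EU, so UQ runs at -86.900°; with |UQ| = 25.4, Q = (32.791, -10.105). UQ ⟂ QK, so QK runs at -176.90°; with |QK| = 10.5, K = (22.306, -10.672). ∠QKB = 127.4° gives KB at 130.50° from the x-axis; with |KB| = 29.6, B = (3.0825, 11.836). Then |FB| = |B − F| = 12.230.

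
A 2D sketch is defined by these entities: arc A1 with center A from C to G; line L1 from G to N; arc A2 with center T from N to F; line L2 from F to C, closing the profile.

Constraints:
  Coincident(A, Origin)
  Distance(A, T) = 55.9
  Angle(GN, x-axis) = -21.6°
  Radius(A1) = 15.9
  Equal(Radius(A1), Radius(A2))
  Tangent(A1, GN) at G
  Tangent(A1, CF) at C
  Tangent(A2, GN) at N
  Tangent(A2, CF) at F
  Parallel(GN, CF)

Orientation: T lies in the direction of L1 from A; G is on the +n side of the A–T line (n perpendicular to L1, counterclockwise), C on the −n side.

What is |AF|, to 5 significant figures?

58.117

Tangency of A1 to both parallel lines with radius 15.9 puts G and C at A ± 15.9·n: G = (5.8532, 14.783), C = (-5.8532, -14.783). Equal radii place N and F the same way about T: N = T + 15.9·n = (57.828, -5.7947), F = T − 15.9·n = (46.121, -35.362). Then |AF| = |F − A| = 58.117.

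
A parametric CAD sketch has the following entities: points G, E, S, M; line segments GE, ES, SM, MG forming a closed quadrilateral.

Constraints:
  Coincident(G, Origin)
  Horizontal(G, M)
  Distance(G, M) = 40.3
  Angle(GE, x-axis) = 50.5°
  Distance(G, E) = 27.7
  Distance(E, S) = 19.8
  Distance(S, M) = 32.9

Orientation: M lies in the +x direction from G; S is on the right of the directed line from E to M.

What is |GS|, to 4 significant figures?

8.775

Checks: |ES| = 19.80 ✓; |SM| = 32.90 ✓.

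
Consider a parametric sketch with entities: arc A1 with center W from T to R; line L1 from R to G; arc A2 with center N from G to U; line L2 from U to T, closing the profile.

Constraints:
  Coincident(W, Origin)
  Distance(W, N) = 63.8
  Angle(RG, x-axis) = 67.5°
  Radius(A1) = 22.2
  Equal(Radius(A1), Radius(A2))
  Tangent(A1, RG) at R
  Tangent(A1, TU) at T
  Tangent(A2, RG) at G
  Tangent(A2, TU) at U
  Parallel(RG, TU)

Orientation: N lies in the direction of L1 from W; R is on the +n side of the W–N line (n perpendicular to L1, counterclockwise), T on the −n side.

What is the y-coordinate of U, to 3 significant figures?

50.4

The slot axis is L1's direction at 67.5°, so u = (cos 67.5°, sin 67.5°) = (0.383, 0.924) and n = (−sin 67.5°, cos 67.5°) = (-0.924, 0.383). W is at the origin and N lies 63.8 along u from W, so N = 63.8·u = (24.4, 58.9). Tangency of A1 to both parallel lines with radius 22.2 puts R and T at W ± 22.2·n: R = (-20.5, 8.50), T = (20.5, -8.50). Equal radii place G and U the same way about N: G = N + 22.2·n = (3.91, 67.4), U = N − 22.2·n = (44.9, 50.4). So U.y = 50.4.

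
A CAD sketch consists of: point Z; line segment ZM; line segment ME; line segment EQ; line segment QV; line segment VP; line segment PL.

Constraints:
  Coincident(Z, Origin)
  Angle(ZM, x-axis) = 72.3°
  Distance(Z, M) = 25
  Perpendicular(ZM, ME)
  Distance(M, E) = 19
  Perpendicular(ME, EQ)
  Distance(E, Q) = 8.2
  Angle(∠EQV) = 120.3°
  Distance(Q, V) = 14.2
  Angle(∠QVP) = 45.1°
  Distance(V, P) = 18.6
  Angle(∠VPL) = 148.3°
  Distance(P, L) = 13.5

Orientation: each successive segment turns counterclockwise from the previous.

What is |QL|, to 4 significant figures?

20.28

∠QVP = 45.1° gives VP at 86.90° from the x-axis; with |VP| = 18.6, P = (-2.485, 29.80). ∠VPL = 148.3° gives PL at 118.6° from the x-axis; with |PL| = 13.5, L = (-8.948, 41.65). Then |QL| = |L − Q| = 20.28.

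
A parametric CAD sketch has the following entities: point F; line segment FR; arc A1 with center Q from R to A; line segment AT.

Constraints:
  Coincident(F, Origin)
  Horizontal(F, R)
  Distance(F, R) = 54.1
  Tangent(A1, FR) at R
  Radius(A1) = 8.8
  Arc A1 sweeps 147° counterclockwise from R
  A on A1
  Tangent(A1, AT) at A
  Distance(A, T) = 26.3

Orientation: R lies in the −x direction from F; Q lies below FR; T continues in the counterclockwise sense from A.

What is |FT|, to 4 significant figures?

47.83

F is at the origin; FR is horizontal with |FR| = 54.1 and R on the −x side, so R = (-54.10, 0.000). A1 meets FR tangentially, so QR is at right angles to FR, so Q = R + (0, -8.8) = (-54.10, -8.800). On A1, R sits at bearing 90° from Q; a 147° counterclockwise sweep puts A at bearing 237°, so A = Q + 8.8·(cos 237°, sin 237°) = (-58.89, -16.18). Tangency of A1 to AT means the radius QA is perpendicular to AT, so AT runs along (−sin 237°, cos 237°); with |AT| = 26.3, T = (-36.84, -30.50). Then |FT| = |T − F| = 47.83.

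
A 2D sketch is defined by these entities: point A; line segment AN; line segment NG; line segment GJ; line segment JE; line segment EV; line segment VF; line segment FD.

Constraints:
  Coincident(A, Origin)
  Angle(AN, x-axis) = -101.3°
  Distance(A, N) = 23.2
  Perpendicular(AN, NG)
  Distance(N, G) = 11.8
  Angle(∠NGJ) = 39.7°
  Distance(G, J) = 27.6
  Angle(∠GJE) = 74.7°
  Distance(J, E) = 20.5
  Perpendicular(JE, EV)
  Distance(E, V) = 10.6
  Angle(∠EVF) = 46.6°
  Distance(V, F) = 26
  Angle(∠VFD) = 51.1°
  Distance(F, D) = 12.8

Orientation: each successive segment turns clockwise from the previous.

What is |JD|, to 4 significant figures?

16.88

∠EVF = 46.6° gives VF at 59.70° from the x-axis; with |VF| = 26.0, F = (15.60, -7.232). ∠VFD = 51.1° gives FD at -69.20° from the x-axis; with |FD| = 12.8, D = (20.15, -19.20). Then |JD| = |D − J| = 16.88.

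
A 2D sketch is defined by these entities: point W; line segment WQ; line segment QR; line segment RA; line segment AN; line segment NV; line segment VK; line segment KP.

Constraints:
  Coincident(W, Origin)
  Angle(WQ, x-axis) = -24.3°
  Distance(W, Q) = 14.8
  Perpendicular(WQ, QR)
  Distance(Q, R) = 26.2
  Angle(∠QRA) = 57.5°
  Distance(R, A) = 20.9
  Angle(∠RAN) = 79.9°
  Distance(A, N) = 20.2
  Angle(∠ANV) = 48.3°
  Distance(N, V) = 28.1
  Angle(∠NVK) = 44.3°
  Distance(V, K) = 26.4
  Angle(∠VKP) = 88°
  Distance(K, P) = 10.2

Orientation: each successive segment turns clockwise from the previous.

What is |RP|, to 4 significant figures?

26.96

W is at the origin; WQ runs at -24.3° with length 14.8, so Q = (13.49, -6.090). WQ ⟂ QR, so QR runs at -114.3°; with |QR| = 26.2, R = (2.707, -29.97). ∠QRA = 57.5° gives RA at 123.2° from the x-axis; with |RA| = 20.9, A = (-8.737, -12.48). ∠RAN = 79.9° gives AN at 23.10° from the x-axis; with |AN| = 20.2, N = (9.843, -4.556). ∠ANV = 48.3° gives NV at -108.6° from the x-axis; with |NV| = 28.1, V = (0.8807, -31.19). ∠NVK = 44.3° gives VK at 115.7° from the x-axis; with |VK| = 26.4, K = (-10.57, -7.399). ∠VKP = 88.0° gives KP at 23.70° from the x-axis; with |KP| = 10.2, P = (-1.228, -3.300). Then |RP| = |P − R| = 26.96.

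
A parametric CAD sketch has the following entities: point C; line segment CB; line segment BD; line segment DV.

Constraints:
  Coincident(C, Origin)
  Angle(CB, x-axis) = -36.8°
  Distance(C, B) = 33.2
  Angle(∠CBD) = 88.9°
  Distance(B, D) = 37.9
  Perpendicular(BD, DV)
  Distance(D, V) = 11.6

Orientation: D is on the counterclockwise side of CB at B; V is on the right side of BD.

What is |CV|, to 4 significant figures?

58.27

C is at the origin; CB runs at -36.8° with length 33.2, so B = 33.2·(cos -36.8°, sin -36.8°) = (26.58, -19.89). ∠CBD = 88.9°, so BD runs at -36.8° + (180° − 88.9°) = 54.30° from the x-axis; with |BD| = 37.9, D = B + 37.9·(cos 54.30°, sin 54.30°) = (48.70, 10.89). The perpendicularity gives DV at right angles to BD; with |DV| = 11.6 on the right of BD, V = D + 11.6·(0.8121, -0.5835) = (58.12, 4.121). Then |CV| = |V − C| = 58.27.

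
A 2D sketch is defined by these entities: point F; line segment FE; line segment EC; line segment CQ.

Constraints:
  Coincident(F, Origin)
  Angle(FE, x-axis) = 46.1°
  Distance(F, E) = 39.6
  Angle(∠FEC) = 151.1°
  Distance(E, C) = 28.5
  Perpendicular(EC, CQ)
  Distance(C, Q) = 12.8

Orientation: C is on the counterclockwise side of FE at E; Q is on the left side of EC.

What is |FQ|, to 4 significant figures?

63.49

∠FEC = 151.1°, so EC runs at 46.1° + (180° − 151.1°) = 75.00° from the x-axis; with |EC| = 28.5, C = E + 28.5·(cos 75.00°, sin 75.00°) = (34.84, 56.06). The perpendicularity gives CQ at right angles to EC; with |CQ| = 12.8 on the left of EC, Q = C + 12.8·(-0.9659, 0.2588) = (22.47, 59.38). Then |FQ| = |Q − F| = 63.49.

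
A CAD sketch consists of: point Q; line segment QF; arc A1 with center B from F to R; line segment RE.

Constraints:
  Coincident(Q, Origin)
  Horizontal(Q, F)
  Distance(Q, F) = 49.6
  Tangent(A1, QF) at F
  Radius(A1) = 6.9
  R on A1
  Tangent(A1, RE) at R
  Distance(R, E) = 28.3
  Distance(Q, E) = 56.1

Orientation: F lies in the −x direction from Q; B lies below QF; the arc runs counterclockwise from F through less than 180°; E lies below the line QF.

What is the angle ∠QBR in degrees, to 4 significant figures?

162.2°

Q is at the origin; QF is horizontal with |QF| = 49.6 and F on the −x side, so F = (-49.60, 0.000). The tangent condition forces BF to be normal to QF, so B = F + (0, -6.9) = (-49.60, -6.900). Since BR ⟂ RE (tangency), |BE| = √(6.9² + 28.3²) = 29.13 regardless of where R sits on A1. So E lies on both circle(Q, 56.1) and circle(B, 29.13); the below-QF intersection is E = (-43.53, -35.39). R is the foot of the tangent from E: R = (-55.82, -9.896).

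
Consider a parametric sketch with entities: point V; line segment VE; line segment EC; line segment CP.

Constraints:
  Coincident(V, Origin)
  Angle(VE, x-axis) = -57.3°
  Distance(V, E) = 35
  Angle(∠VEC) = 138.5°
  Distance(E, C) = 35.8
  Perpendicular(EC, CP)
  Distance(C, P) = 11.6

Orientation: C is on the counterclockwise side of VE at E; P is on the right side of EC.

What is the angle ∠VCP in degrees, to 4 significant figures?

110.5°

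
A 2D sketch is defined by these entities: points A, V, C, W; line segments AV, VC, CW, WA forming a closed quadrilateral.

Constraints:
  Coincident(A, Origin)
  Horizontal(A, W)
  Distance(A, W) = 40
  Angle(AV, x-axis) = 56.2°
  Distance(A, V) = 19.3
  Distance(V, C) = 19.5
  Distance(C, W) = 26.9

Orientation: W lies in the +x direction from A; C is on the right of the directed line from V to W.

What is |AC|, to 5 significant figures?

13.704

A is at the origin; A and W share the same y with |AW| = 40.0 and W in +x, so W = (40.0, 0). AV runs at 56.2° with |AV| = 19.3, so V = (10.737, 16.038). C is determined by |VC| = 19.5 and |CW| = 26.9 together: it lies at the intersection of circle(V, 19.5) and circle(W, 26.9). With |VW| = 33.370, the foot of the radical line on VW is 11.540 from V and the perpendicular offset is √(19.5² − 11.540²) = 15.718. Taking the right-of-VW solution: C = (13.302, -3.2925).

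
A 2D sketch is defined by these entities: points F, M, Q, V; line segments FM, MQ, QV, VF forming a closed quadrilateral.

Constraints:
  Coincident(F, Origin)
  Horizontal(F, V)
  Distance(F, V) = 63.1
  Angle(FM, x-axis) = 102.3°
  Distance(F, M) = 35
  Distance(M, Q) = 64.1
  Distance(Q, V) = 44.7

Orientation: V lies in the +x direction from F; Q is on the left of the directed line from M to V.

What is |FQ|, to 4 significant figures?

71.19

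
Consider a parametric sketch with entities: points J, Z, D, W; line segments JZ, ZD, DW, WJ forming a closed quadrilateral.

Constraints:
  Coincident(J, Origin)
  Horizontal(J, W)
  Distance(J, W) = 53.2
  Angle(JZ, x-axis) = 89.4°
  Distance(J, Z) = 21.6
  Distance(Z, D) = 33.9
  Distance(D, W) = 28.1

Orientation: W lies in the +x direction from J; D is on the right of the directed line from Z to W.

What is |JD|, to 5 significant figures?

25.173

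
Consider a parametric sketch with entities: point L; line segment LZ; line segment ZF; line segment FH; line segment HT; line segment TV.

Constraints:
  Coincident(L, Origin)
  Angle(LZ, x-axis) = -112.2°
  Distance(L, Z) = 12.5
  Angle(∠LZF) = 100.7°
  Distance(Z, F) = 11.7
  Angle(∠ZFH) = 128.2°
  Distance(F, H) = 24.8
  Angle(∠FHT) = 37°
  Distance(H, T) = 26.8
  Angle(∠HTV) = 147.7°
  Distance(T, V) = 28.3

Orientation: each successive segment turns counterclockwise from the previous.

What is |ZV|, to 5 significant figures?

19.860

L is at the origin; LZ runs at -112.2° with length 12.5, so Z = (-4.7230, -11.573). ∠LZF = 100.7° gives ZF at -32.900° from the x-axis; with |ZF| = 11.7, F = (5.1005, -17.929). ∠ZFH = 128.2° gives FH at 18.900° from the x-axis; with |FH| = 24.8, H = (28.563, -9.8954). ∠FHT = 37.0° gives HT at 161.90° from the x-axis; with |HT| = 26.8, T = (3.0896, -1.5692). ∠HTV = 147.7° gives TV at -165.80° from the x-axis; with |TV| = 28.3, V = (-24.346, -8.5114). Then |ZV| = |V − Z| = 19.860.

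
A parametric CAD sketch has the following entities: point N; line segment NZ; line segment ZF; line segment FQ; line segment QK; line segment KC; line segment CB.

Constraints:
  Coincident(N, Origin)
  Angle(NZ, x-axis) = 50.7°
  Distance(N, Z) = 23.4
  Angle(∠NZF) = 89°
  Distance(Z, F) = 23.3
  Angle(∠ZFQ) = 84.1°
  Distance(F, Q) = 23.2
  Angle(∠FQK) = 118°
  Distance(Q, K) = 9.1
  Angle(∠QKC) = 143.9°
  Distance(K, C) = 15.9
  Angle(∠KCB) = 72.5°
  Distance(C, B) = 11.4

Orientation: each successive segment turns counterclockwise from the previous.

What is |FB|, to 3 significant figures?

24.1

∠QKC = 143.9° gives KC at -24.3° from the x-axis; with |KC| = 15.9, C = (3.09, -1.50). ∠KCB = 72.5° gives CB at 83.2° from the x-axis; with |CB| = 11.4, B = (4.44, 9.82). Then |FB| = |B − F| = 24.1.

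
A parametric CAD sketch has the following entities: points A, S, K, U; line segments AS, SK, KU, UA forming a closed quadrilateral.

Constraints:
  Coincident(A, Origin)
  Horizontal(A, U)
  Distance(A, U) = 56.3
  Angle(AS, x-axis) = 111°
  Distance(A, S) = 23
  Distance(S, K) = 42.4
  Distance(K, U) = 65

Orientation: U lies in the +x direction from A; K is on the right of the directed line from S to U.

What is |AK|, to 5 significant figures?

21.481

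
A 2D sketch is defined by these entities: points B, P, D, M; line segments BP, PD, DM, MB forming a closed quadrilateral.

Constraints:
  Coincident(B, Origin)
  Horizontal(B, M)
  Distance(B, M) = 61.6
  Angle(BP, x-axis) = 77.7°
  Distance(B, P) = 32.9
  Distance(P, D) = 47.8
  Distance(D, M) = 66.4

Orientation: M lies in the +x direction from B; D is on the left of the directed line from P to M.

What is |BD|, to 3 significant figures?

76.8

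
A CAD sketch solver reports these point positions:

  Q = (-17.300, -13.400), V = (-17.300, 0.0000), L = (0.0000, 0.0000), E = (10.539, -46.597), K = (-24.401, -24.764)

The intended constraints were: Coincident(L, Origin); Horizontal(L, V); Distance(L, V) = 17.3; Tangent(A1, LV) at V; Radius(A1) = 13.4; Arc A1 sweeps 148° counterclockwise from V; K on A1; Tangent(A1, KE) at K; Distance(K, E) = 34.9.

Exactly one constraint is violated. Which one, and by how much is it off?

Distance(K, E) = 34.9 — off by 6.30.

L = (0.00, 0.00) ✓; L.y = 0.00, V.y = 0.00 ✓; |LV| = 17.30 ✓; ∠(QV, VL) = 90.00° ✓; |QV| = 13.40 ✓; bearing(Q→K) − bearing(Q→V) = 148.0° ✓; |QK| = 13.40 ✓; ∠(QK, KE) = 90.00° ✓; |KE| = 41.20 ✗.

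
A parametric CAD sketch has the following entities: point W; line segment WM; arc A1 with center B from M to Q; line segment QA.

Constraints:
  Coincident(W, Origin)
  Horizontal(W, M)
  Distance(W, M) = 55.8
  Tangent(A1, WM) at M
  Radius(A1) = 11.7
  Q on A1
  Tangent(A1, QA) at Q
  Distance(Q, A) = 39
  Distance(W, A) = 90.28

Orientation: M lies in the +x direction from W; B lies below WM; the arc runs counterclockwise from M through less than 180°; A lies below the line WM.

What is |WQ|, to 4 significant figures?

52.35

Checks: ∠(BM, MW) = 90.00° ✓; |BM| = 11.70 ✓; |BQ| = 11.70 ✓; ∠(BQ, QA) = 90.00° ✓; |QA| = 39.00 ✓; |WA| = 90.28 ✓.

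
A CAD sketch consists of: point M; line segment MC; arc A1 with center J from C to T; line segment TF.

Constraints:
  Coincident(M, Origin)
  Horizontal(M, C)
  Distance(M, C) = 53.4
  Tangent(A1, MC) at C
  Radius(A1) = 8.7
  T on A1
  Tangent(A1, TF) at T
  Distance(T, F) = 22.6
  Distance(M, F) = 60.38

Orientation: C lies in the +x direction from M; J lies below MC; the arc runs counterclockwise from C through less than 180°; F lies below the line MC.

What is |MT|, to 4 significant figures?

46.29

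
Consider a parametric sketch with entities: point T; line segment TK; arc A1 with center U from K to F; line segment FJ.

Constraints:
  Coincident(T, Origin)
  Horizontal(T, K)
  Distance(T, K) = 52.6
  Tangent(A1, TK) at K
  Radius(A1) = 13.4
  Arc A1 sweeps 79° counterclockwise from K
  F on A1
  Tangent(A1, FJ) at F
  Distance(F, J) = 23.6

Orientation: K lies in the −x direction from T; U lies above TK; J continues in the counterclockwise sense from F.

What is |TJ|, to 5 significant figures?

48.761

On A1, K sits at bearing -90° from U; a 79° counterclockwise sweep puts F at bearing -11°, so F = U + 13.4·(cos -11°, sin -11°) = (-39.446, 10.843). Tangency of A1 to FJ means the radius UF is perpendicular to FJ, so FJ runs along (−sin -11°, cos -11°); with |FJ| = 23.6, J = (-34.943, 34.010). Then |TJ| = |J − T| = 48.761.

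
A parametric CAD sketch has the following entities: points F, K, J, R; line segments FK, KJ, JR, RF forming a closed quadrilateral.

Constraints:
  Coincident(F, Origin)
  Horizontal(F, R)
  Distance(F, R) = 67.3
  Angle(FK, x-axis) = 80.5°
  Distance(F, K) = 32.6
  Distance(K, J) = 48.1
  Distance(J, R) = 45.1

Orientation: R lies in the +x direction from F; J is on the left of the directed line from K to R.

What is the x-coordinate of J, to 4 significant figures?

52.34

F is at the origin; F and R share the same y with |FR| = 67.3 and R in +x, so R = (67.3, 0). FK runs at 80.5° with |FK| = 32.6, so K = (5.381, 32.15). J is determined by |KJ| = 48.1 and |JR| = 45.1 together: it lies at the intersection of circle(K, 48.1) and circle(R, 45.1). With |KR| = 69.77, the foot of the radical line on KR is 36.89 from K and the perpendicular offset is √(48.1² − 36.89²) = 30.87. Taking the left-of-KR solution: J = (52.34, 42.55).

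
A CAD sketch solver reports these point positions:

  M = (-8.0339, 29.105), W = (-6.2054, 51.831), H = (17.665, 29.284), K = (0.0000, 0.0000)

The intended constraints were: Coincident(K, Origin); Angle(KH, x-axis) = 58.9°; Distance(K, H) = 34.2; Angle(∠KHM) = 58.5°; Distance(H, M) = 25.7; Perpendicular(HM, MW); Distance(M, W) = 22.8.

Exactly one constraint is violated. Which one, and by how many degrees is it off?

Perpendicular(HM, MW) — off by 5.00°.

K = (0.00, 0.00) ✓; KH at 58.90° ✓; |KH| = 34.20 ✓; ∠KHM = 58.50° ✓; |HM| = 25.70 ✓; ∠(HM, MW) = 95.00° ✗; |MW| = 22.80 ✓.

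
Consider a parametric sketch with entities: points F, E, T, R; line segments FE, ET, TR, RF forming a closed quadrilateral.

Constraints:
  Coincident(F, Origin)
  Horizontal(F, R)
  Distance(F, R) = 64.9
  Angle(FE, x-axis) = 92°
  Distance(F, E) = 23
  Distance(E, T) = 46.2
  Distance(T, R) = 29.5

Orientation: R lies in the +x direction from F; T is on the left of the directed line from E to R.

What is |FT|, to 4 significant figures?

50.50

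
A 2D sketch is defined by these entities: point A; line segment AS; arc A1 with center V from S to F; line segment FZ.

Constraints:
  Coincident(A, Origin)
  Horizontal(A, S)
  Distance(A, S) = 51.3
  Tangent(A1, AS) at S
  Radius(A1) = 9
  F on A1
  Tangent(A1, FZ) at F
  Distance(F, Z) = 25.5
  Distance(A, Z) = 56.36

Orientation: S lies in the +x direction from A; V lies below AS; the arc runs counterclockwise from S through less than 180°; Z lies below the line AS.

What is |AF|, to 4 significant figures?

43.41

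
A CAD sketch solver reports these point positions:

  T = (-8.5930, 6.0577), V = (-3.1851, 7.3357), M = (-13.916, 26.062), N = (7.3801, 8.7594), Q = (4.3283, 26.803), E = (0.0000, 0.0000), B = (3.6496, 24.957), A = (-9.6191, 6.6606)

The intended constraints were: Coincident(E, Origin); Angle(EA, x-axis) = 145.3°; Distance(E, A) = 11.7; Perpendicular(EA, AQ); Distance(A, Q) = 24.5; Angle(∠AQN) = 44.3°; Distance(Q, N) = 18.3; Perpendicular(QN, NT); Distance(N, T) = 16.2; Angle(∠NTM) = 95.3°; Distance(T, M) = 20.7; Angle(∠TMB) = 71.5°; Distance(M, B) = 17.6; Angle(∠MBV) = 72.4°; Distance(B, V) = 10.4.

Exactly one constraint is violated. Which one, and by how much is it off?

Distance(B, V) = 10.4 — off by 8.50.

E = (0.00, 0.00) ✓; EA at 145.3° ✓; |EA| = 11.70 ✓; ∠(EA, AQ) = 90.00° ✓; |AQ| = 24.50 ✓; ∠AQN = 44.30° ✓; |QN| = 18.30 ✓; ∠(QN, NT) = 90.00° ✓; |NT| = 16.20 ✓; ∠NTM = 95.30° ✓; |TM| = 20.70 ✓; ∠TMB = 71.50° ✓; |MB| = 17.60 ✓; ∠MBV = 72.40° ✓; |BV| = 18.90 ✗.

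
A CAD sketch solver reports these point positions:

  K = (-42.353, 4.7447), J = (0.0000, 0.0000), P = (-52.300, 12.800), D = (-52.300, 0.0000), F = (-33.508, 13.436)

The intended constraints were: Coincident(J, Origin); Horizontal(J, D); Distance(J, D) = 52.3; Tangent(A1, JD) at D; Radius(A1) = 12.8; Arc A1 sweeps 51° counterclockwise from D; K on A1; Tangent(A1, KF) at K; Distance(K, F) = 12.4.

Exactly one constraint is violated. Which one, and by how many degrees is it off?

Tangent(A1, KF) at K — off by 6.50°.

J = (0.00, 0.00) ✓; J.y = 0.00, D.y = 0.00 ✓; |JD| = 52.30 ✓; ∠(PD, DJ) = 90.00° ✓; |PD| = 12.80 ✓; bearing(P→K) − bearing(P→D) = 51.00° ✓; |PK| = 12.80 ✓; ∠(PK, KF) = 96.50° ✗; |KF| = 12.40 ✓.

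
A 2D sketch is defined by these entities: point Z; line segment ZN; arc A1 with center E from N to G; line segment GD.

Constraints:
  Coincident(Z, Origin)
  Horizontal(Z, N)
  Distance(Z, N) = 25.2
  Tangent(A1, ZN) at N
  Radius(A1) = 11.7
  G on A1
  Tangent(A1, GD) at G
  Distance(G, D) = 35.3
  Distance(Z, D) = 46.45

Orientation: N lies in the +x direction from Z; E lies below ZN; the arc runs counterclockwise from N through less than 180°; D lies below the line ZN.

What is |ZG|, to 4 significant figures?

17.09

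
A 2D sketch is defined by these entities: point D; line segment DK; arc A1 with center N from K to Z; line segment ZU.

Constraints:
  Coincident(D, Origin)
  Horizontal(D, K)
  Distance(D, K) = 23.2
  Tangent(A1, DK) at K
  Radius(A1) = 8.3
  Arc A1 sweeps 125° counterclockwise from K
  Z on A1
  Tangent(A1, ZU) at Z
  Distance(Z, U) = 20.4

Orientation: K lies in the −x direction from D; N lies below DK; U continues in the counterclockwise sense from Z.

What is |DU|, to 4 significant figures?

34.94

D is at the origin; DK is horizontal with |DK| = 23.2 and K on the −x side, so K = (-23.20, 0.000). Since A1 is tangent to DK there, NK ⟂ DK, so N = K + (0, -8.3) = (-23.20, -8.300). On A1, K sits at bearing 90° from N; a 125° counterclockwise sweep puts Z at bearing 215°, so Z = N + 8.3·(cos 215°, sin 215°) = (-30.00, -13.06). A1 meets ZU tangentially, so NZ is at right angles to ZU, so ZU runs along (−sin 215°, cos 215°); with |ZU| = 20.4, U = (-18.30, -29.77). Then |DU| = |U − D| = 34.94.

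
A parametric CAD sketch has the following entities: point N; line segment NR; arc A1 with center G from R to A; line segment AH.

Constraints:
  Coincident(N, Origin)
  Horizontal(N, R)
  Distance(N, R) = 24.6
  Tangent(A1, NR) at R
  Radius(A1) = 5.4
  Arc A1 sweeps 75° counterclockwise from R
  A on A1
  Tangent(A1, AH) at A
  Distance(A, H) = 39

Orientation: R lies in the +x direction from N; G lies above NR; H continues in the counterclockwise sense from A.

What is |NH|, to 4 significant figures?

57.70

On A1, R sits at bearing -90° from G; a 75° counterclockwise sweep puts A at bearing -15°, so A = G + 5.4·(cos -15°, sin -15°) = (29.82, 4.002). Since A1 is tangent to AH there, GA ⟂ AH, so AH runs along (−sin -15°, cos -15°); with |AH| = 39.0, H = (39.91, 41.67). Then |NH| = |H − N| = 57.70.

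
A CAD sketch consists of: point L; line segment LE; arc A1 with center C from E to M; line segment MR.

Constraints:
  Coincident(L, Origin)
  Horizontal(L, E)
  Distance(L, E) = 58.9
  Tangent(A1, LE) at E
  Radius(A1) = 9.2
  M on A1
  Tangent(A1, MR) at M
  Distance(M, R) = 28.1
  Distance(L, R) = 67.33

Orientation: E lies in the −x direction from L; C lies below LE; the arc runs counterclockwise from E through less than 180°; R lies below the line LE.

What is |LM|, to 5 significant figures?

68.488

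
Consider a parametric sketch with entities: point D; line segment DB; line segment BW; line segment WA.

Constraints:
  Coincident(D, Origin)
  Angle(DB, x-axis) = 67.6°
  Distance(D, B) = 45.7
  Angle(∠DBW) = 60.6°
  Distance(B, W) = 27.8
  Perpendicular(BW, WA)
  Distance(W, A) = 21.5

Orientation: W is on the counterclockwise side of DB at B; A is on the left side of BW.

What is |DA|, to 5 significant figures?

19.084

∠DBW = 60.6°, so BW runs at 67.6° + (180° − 60.6°) = 187.00° from the x-axis; with |BW| = 27.8, W = B + 27.8·(cos 187.00°, sin 187.00°) = (-10.178, 38.864). The perpendicularity gives WA at right angles to BW; with |WA| = 21.5 on the left of BW, A = W + 21.5·(0.12187, -0.99255) = (-7.5577, 17.524). Then |DA| = |A − D| = 19.084.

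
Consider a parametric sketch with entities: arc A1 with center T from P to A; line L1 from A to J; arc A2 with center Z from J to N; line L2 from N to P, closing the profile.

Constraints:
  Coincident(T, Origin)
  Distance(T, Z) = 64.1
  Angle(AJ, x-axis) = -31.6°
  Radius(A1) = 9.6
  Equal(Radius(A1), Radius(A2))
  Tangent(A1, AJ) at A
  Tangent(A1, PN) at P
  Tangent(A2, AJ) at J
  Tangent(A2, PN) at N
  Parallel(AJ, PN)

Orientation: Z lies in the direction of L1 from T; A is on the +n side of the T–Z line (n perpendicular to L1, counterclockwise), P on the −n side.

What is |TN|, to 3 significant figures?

64.8

Tangency of A1 to both parallel lines with radius 9.6 puts A and P at T ± 9.6·n: A = (5.03, 8.18), P = (-5.03, -8.18). Equal radii place J and N the same way about Z: J = Z + 9.6·n = (59.6, -25.4), N = Z − 9.6·n = (49.6, -41.8). Then |TN| = |N − T| = 64.8.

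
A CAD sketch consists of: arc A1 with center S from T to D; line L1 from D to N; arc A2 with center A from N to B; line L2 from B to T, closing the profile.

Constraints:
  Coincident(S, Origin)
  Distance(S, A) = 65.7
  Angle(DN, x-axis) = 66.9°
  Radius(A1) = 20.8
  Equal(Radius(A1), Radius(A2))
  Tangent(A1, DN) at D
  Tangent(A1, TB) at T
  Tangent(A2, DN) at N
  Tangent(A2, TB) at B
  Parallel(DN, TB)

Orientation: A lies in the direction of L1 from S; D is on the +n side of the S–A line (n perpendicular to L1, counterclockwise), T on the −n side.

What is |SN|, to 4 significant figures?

68.91

The slot axis is L1's direction at 66.9°, so u = (cos 66.9°, sin 66.9°) = (0.3923, 0.9198) and n = (−sin 66.9°, cos 66.9°) = (-0.9198, 0.3923). S is at the origin and A lies 65.7 along u from S, so A = 65.7·u = (25.78, 60.43). Tangency of A1 to both parallel lines with radius 20.8 puts D and T at S ± 20.8·n: D = (-19.13, 8.161), T = (19.13, -8.161). Equal radii place N and B the same way about A: N = A + 20.8·n = (6.644, 68.59), B = A − 20.8·n = (44.91, 52.27). Then |SN| = |N − S| = 68.91.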